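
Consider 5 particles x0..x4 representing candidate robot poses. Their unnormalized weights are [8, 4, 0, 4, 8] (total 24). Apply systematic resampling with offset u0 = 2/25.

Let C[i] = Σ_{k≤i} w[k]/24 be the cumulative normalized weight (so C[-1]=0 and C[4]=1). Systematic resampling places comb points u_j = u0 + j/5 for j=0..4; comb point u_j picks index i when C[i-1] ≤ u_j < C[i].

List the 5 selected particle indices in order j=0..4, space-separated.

C = [1/3, 1/2, 1/2, 2/3, 1]
j=0: u_0=2/25 ∈ [0, 1/3) → index 0
j=1: u_1=7/25 ∈ [0, 1/3) → index 0
j=2: u_2=12/25 ∈ [1/3, 1/2) → index 1
j=3: u_3=17/25 ∈ [2/3, 1) → index 4
j=4: u_4=22/25 ∈ [2/3, 1) → index 4

0 0 1 4 4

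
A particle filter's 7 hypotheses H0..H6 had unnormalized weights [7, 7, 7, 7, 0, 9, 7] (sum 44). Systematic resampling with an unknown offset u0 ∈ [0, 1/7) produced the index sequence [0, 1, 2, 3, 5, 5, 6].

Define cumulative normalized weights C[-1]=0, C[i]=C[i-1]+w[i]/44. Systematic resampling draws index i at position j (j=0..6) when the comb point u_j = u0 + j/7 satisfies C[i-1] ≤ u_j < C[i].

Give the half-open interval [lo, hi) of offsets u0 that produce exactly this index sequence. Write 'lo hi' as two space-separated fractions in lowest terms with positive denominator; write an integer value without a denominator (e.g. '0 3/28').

C = [7/44, 7/22, 21/44, 7/11, 7/11, 37/44, 1]
j=0 picked index 0: u0 ∈ [0, 7/44)
j=1 picked index 1: u0 ∈ [5/308, 27/154)
j=2 picked index 2: u0 ∈ [5/154, 59/308)
j=3 picked index 3: u0 ∈ [15/308, 16/77)
j=4 picked index 5: u0 ∈ [5/77, 83/308)
j=5 picked index 5: u0 ∈ [-6/77, 39/308)
j=6 picked index 6: u0 ∈ [-5/308, 1/7)
intersection: [5/77, 39/308)

5/77 39/308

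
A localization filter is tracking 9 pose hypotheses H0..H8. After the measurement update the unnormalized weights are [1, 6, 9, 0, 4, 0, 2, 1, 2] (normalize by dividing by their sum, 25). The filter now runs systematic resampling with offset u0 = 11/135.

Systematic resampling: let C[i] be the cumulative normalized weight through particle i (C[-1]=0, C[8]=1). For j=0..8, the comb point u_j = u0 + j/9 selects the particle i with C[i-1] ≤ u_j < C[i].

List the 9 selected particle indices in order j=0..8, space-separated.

1 1 2 2 2 2 4 6 8

C = [1/25, 7/25, 16/25, 16/25, 4/5, 4/5, 22/25, 23/25, 1]
j=0: u_0=11/135 ∈ [1/25, 7/25) → index 1
j=1: u_1=26/135 ∈ [1/25, 7/25) → index 1
j=2: u_2=41/135 ∈ [7/25, 16/25) → index 2
j=3: u_3=56/135 ∈ [7/25, 16/25) → index 2
j=4: u_4=71/135 ∈ [7/25, 16/25) → index 2
j=5: u_5=86/135 ∈ [7/25, 16/25) → index 2
j=6: u_6=101/135 ∈ [16/25, 4/5) → index 4
j=7: u_7=116/135 ∈ [4/5, 22/25) → index 6
j=8: u_8=131/135 ∈ [23/25, 1) → index 8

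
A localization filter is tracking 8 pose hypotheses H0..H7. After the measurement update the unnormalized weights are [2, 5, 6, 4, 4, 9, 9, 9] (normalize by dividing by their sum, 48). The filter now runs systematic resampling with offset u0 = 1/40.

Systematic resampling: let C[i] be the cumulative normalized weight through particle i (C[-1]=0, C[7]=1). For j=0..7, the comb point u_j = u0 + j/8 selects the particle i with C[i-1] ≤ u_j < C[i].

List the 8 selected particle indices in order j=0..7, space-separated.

C = [1/24, 7/48, 13/48, 17/48, 7/16, 5/8, 13/16, 1]
j=0: u_0=1/40 ∈ [0, 1/24) → index 0
j=1: u_1=3/20 ∈ [7/48, 13/48) → index 2
j=2: u_2=11/40 ∈ [13/48, 17/48) → index 3
j=3: u_3=2/5 ∈ [17/48, 7/16) → index 4
j=4: u_4=21/40 ∈ [7/16, 5/8) → index 5
j=5: u_5=13/20 ∈ [5/8, 13/16) → index 6
j=6: u_6=31/40 ∈ [5/8, 13/16) → index 6
j=7: u_7=9/10 ∈ [13/16, 1) → index 7

0 2 3 4 5 6 6 7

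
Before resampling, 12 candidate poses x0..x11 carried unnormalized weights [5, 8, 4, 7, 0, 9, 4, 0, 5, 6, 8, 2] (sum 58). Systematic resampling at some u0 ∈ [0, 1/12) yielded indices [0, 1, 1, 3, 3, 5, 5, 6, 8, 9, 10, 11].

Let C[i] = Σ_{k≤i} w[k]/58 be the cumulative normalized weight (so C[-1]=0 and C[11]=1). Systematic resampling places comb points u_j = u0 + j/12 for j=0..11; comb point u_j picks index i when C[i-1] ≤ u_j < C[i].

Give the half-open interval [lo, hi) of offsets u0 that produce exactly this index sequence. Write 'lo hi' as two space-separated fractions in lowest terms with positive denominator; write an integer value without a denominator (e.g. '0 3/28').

17/348 19/348

C = [5/58, 13/58, 17/58, 12/29, 12/29, 33/58, 37/58, 37/58, 21/29, 24/29, 28/29, 1]
j=0 picked index 0: u0 ∈ [0, 5/58)
j=1 picked index 1: u0 ∈ [1/348, 49/348)
j=2 picked index 1: u0 ∈ [-7/87, 5/87)
j=3 picked index 3: u0 ∈ [5/116, 19/116)
j=4 picked index 3: u0 ∈ [-7/174, 7/87)
j=5 picked index 5: u0 ∈ [-1/348, 53/348)
j=6 picked index 5: u0 ∈ [-5/58, 2/29)
j=7 picked index 6: u0 ∈ [-5/348, 19/348)
j=8 picked index 8: u0 ∈ [-5/174, 5/87)
j=9 picked index 9: u0 ∈ [-3/116, 9/116)
j=10 picked index 10: u0 ∈ [-1/174, 23/174)
j=11 picked index 11: u0 ∈ [17/348, 1/12)
intersection: [17/348, 19/348)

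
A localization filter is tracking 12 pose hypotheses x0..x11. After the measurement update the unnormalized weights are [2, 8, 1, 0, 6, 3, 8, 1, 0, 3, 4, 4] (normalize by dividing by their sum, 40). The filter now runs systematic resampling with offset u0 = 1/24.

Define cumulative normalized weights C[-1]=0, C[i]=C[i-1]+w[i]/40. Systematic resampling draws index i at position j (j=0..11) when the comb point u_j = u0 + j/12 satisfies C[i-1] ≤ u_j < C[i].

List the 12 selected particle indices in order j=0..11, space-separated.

C = [1/20, 1/4, 11/40, 11/40, 17/40, 1/2, 7/10, 29/40, 29/40, 4/5, 9/10, 1]
j=0: u_0=1/24 ∈ [0, 1/20) → index 0
j=1: u_1=1/8 ∈ [1/20, 1/4) → index 1
j=2: u_2=5/24 ∈ [1/20, 1/4) → index 1
j=3: u_3=7/24 ∈ [11/40, 17/40) → index 4
j=4: u_4=3/8 ∈ [11/40, 17/40) → index 4
j=5: u_5=11/24 ∈ [17/40, 1/2) → index 5
j=6: u_6=13/24 ∈ [1/2, 7/10) → index 6
j=7: u_7=5/8 ∈ [1/2, 7/10) → index 6
j=8: u_8=17/24 ∈ [7/10, 29/40) → index 7
j=9: u_9=19/24 ∈ [29/40, 4/5) → index 9
j=10: u_10=7/8 ∈ [4/5, 9/10) → index 10
j=11: u_11=23/24 ∈ [9/10, 1) → index 11

0 1 1 4 4 5 6 6 7 9 10 11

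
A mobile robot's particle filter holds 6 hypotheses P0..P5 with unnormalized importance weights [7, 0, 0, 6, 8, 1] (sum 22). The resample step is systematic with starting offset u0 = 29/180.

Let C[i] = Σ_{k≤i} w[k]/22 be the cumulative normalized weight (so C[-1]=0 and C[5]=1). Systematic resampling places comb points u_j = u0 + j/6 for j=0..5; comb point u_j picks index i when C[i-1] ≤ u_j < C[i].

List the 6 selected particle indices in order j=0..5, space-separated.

C = [7/22, 7/22, 7/22, 13/22, 21/22, 1]
j=0: u_0=29/180 ∈ [0, 7/22) → index 0
j=1: u_1=59/180 ∈ [7/22, 13/22) → index 3
j=2: u_2=89/180 ∈ [7/22, 13/22) → index 3
j=3: u_3=119/180 ∈ [13/22, 21/22) → index 4
j=4: u_4=149/180 ∈ [13/22, 21/22) → index 4
j=5: u_5=179/180 ∈ [21/22, 1) → index 5

0 3 3 4 4 5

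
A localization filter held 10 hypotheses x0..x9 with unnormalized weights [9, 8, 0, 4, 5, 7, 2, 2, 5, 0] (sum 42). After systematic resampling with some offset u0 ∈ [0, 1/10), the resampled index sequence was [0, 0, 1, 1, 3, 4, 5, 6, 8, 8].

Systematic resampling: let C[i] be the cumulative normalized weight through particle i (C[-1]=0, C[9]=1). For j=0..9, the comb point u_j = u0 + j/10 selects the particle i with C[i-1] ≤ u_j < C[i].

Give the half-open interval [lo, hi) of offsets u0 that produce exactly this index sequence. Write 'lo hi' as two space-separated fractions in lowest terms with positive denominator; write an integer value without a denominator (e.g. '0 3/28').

3/35 1/10

C = [3/14, 17/42, 17/42, 1/2, 13/21, 11/14, 5/6, 37/42, 1, 1]
j=0 picked index 0: u0 ∈ [0, 3/14)
j=1 picked index 0: u0 ∈ [-1/10, 4/35)
j=2 picked index 1: u0 ∈ [1/70, 43/210)
j=3 picked index 1: u0 ∈ [-3/35, 11/105)
j=4 picked index 3: u0 ∈ [1/210, 1/10)
j=5 picked index 4: u0 ∈ [0, 5/42)
j=6 picked index 5: u0 ∈ [2/105, 13/70)
j=7 picked index 6: u0 ∈ [3/35, 2/15)
j=8 picked index 8: u0 ∈ [17/210, 1/5)
j=9 picked index 8: u0 ∈ [-2/105, 1/10)
intersection: [3/35, 1/10)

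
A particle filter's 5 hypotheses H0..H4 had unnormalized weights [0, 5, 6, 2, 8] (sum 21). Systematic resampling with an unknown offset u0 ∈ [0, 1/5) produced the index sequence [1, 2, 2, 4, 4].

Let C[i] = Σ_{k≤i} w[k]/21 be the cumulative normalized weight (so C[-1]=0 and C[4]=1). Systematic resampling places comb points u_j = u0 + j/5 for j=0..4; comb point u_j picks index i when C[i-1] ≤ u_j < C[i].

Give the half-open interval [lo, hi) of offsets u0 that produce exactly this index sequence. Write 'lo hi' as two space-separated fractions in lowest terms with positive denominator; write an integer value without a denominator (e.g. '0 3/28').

4/105 13/105

C = [0, 5/21, 11/21, 13/21, 1]
j=0 picked index 1: u0 ∈ [0, 5/21)
j=1 picked index 2: u0 ∈ [4/105, 34/105)
j=2 picked index 2: u0 ∈ [-17/105, 13/105)
j=3 picked index 4: u0 ∈ [2/105, 2/5)
j=4 picked index 4: u0 ∈ [-19/105, 1/5)
intersection: [4/105, 13/105)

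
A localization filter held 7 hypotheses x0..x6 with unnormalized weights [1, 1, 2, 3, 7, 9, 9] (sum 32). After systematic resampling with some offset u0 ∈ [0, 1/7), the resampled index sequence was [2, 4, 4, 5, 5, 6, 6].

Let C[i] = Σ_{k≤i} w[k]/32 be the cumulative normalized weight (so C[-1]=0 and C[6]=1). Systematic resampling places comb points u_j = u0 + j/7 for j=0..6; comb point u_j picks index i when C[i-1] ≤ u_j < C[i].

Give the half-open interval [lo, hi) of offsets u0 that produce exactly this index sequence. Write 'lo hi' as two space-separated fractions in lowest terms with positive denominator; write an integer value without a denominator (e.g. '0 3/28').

17/224 1/8

C = [1/32, 1/16, 1/8, 7/32, 7/16, 23/32, 1]
j=0 picked index 2: u0 ∈ [1/16, 1/8)
j=1 picked index 4: u0 ∈ [17/224, 33/112)
j=2 picked index 4: u0 ∈ [-15/224, 17/112)
j=3 picked index 5: u0 ∈ [1/112, 65/224)
j=4 picked index 5: u0 ∈ [-15/112, 33/224)
j=5 picked index 6: u0 ∈ [1/224, 2/7)
j=6 picked index 6: u0 ∈ [-31/224, 1/7)
intersection: [17/224, 1/8)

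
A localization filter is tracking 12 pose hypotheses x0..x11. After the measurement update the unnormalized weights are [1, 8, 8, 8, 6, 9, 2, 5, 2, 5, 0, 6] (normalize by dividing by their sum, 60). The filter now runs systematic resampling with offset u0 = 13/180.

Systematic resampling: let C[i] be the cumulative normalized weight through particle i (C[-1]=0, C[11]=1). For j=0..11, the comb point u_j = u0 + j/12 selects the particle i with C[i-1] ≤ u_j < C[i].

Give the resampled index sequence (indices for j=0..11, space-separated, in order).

C = [1/60, 3/20, 17/60, 5/12, 31/60, 2/3, 7/10, 47/60, 49/60, 9/10, 9/10, 1]
j=0: u_0=13/180 ∈ [1/60, 3/20) → index 1
j=1: u_1=7/45 ∈ [3/20, 17/60) → index 2
j=2: u_2=43/180 ∈ [3/20, 17/60) → index 2
j=3: u_3=29/90 ∈ [17/60, 5/12) → index 3
j=4: u_4=73/180 ∈ [17/60, 5/12) → index 3
j=5: u_5=22/45 ∈ [5/12, 31/60) → index 4
j=6: u_6=103/180 ∈ [31/60, 2/3) → index 5
j=7: u_7=59/90 ∈ [31/60, 2/3) → index 5
j=8: u_8=133/180 ∈ [7/10, 47/60) → index 7
j=9: u_9=37/45 ∈ [49/60, 9/10) → index 9
j=10: u_10=163/180 ∈ [9/10, 1) → index 11
j=11: u_11=89/90 ∈ [9/10, 1) → index 11

1 2 2 3 3 4 5 5 7 9 11 11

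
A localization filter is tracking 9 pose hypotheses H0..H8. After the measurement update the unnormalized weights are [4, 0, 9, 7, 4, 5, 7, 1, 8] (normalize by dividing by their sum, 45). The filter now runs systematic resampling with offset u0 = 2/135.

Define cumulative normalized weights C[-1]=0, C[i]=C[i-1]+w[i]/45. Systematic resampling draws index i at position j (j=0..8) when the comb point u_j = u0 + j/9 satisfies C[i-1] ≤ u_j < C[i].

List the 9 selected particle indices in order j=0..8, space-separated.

C = [4/45, 4/45, 13/45, 4/9, 8/15, 29/45, 4/5, 37/45, 1]
j=0: u_0=2/135 ∈ [0, 4/45) → index 0
j=1: u_1=17/135 ∈ [4/45, 13/45) → index 2
j=2: u_2=32/135 ∈ [4/45, 13/45) → index 2
j=3: u_3=47/135 ∈ [13/45, 4/9) → index 3
j=4: u_4=62/135 ∈ [4/9, 8/15) → index 4
j=5: u_5=77/135 ∈ [8/15, 29/45) → index 5
j=6: u_6=92/135 ∈ [29/45, 4/5) → index 6
j=7: u_7=107/135 ∈ [29/45, 4/5) → index 6
j=8: u_8=122/135 ∈ [37/45, 1) → index 8

0 2 2 3 4 5 6 6 8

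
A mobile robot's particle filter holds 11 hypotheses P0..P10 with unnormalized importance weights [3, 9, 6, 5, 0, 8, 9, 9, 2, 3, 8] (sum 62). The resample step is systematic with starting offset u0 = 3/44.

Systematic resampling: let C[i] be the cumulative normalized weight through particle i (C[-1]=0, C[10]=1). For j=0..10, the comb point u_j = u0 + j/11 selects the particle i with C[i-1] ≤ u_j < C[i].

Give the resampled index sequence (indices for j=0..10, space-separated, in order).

C = [3/62, 6/31, 9/31, 23/62, 23/62, 1/2, 20/31, 49/62, 51/62, 27/31, 1]
j=0: u_0=3/44 ∈ [3/62, 6/31) → index 1
j=1: u_1=7/44 ∈ [3/62, 6/31) → index 1
j=2: u_2=1/4 ∈ [6/31, 9/31) → index 2
j=3: u_3=15/44 ∈ [9/31, 23/62) → index 3
j=4: u_4=19/44 ∈ [23/62, 1/2) → index 5
j=5: u_5=23/44 ∈ [1/2, 20/31) → index 6
j=6: u_6=27/44 ∈ [1/2, 20/31) → index 6
j=7: u_7=31/44 ∈ [20/31, 49/62) → index 7
j=8: u_8=35/44 ∈ [49/62, 51/62) → index 8
j=9: u_9=39/44 ∈ [27/31, 1) → index 10
j=10: u_10=43/44 ∈ [27/31, 1) → index 10

1 1 2 3 5 6 6 7 8 10 10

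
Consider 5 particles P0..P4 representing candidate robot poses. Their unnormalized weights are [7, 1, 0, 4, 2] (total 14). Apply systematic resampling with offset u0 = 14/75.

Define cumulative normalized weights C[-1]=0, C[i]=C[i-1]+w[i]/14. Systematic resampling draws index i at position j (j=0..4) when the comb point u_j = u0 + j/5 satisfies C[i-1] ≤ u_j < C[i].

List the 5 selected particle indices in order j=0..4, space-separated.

C = [1/2, 4/7, 4/7, 6/7, 1]
j=0: u_0=14/75 ∈ [0, 1/2) → index 0
j=1: u_1=29/75 ∈ [0, 1/2) → index 0
j=2: u_2=44/75 ∈ [4/7, 6/7) → index 3
j=3: u_3=59/75 ∈ [4/7, 6/7) → index 3
j=4: u_4=74/75 ∈ [6/7, 1) → index 4

0 0 3 3 4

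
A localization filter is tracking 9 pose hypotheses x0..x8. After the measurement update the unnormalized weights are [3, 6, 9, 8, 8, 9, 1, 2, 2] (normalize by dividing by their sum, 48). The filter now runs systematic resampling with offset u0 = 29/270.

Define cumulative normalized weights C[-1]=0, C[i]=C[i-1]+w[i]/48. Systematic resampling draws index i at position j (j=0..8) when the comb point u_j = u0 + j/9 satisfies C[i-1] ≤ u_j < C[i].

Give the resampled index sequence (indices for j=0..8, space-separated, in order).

C = [1/16, 3/16, 3/8, 13/24, 17/24, 43/48, 11/12, 23/24, 1]
j=0: u_0=29/270 ∈ [1/16, 3/16) → index 1
j=1: u_1=59/270 ∈ [3/16, 3/8) → index 2
j=2: u_2=89/270 ∈ [3/16, 3/8) → index 2
j=3: u_3=119/270 ∈ [3/8, 13/24) → index 3
j=4: u_4=149/270 ∈ [13/24, 17/24) → index 4
j=5: u_5=179/270 ∈ [13/24, 17/24) → index 4
j=6: u_6=209/270 ∈ [17/24, 43/48) → index 5
j=7: u_7=239/270 ∈ [17/24, 43/48) → index 5
j=8: u_8=269/270 ∈ [23/24, 1) → index 8

1 2 2 3 4 4 5 5 8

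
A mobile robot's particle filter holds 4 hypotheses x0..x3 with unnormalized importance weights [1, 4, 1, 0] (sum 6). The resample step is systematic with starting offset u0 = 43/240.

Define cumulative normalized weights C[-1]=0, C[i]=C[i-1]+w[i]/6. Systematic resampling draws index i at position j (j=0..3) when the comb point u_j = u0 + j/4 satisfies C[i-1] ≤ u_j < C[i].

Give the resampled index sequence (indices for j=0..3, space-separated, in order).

C = [1/6, 5/6, 1, 1]
j=0: u_0=43/240 ∈ [1/6, 5/6) → index 1
j=1: u_1=103/240 ∈ [1/6, 5/6) → index 1
j=2: u_2=163/240 ∈ [1/6, 5/6) → index 1
j=3: u_3=223/240 ∈ [5/6, 1) → index 2

1 1 1 2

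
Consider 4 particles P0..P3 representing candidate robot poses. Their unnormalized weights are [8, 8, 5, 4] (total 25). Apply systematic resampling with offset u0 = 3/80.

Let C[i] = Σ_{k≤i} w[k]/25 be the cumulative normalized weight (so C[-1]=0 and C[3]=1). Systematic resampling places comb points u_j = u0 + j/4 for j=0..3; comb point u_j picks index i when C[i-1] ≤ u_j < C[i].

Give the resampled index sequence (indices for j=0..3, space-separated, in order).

C = [8/25, 16/25, 21/25, 1]
j=0: u_0=3/80 ∈ [0, 8/25) → index 0
j=1: u_1=23/80 ∈ [0, 8/25) → index 0
j=2: u_2=43/80 ∈ [8/25, 16/25) → index 1
j=3: u_3=63/80 ∈ [16/25, 21/25) → index 2

0 0 1 2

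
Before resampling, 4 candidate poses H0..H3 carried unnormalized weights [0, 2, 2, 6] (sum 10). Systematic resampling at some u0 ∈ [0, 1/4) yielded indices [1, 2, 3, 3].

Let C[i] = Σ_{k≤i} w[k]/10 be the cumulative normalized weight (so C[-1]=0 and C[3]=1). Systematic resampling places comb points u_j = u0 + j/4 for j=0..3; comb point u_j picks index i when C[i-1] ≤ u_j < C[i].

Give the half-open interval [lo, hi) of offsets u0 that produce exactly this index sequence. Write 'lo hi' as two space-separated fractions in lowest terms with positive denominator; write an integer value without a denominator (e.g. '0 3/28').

0 3/20

C = [0, 1/5, 2/5, 1]
j=0 picked index 1: u0 ∈ [0, 1/5)
j=1 picked index 2: u0 ∈ [-1/20, 3/20)
j=2 picked index 3: u0 ∈ [-1/10, 1/2)
j=3 picked index 3: u0 ∈ [-7/20, 1/4)
intersection: [0, 3/20)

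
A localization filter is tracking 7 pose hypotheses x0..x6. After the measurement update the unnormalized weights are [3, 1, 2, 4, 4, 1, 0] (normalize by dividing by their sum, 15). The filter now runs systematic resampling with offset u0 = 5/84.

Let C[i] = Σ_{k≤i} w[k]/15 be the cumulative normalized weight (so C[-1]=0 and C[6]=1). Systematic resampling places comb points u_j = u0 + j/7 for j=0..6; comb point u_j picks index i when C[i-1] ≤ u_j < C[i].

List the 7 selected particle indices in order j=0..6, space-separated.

0 1 2 3 3 4 4

C = [1/5, 4/15, 2/5, 2/3, 14/15, 1, 1]
j=0: u_0=5/84 ∈ [0, 1/5) → index 0
j=1: u_1=17/84 ∈ [1/5, 4/15) → index 1
j=2: u_2=29/84 ∈ [4/15, 2/5) → index 2
j=3: u_3=41/84 ∈ [2/5, 2/3) → index 3
j=4: u_4=53/84 ∈ [2/5, 2/3) → index 3
j=5: u_5=65/84 ∈ [2/3, 14/15) → index 4
j=6: u_6=11/12 ∈ [2/3, 14/15) → index 4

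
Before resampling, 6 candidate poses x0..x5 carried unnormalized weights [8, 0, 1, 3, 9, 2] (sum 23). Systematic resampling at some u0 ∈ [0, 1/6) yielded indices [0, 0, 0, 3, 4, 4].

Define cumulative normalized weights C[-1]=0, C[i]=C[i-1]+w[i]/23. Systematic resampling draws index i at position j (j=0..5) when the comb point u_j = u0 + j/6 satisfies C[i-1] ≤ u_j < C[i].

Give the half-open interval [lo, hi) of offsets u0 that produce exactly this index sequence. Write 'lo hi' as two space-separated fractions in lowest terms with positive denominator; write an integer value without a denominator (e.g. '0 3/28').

C = [8/23, 8/23, 9/23, 12/23, 21/23, 1]
j=0 picked index 0: u0 ∈ [0, 8/23)
j=1 picked index 0: u0 ∈ [-1/6, 25/138)
j=2 picked index 0: u0 ∈ [-1/3, 1/69)
j=3 picked index 3: u0 ∈ [-5/46, 1/46)
j=4 picked index 4: u0 ∈ [-10/69, 17/69)
j=5 picked index 4: u0 ∈ [-43/138, 11/138)
intersection: [0, 1/69)

0 1/69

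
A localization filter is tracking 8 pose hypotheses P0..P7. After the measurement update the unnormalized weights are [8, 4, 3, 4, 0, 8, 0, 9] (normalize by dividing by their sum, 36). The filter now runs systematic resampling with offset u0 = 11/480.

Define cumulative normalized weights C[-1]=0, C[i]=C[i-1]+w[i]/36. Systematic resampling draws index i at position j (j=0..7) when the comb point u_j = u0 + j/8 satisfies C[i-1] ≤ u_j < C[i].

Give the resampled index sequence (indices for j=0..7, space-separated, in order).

0 0 1 2 3 5 7 7

C = [2/9, 1/3, 5/12, 19/36, 19/36, 3/4, 3/4, 1]
j=0: u_0=11/480 ∈ [0, 2/9) → index 0
j=1: u_1=71/480 ∈ [0, 2/9) → index 0
j=2: u_2=131/480 ∈ [2/9, 1/3) → index 1
j=3: u_3=191/480 ∈ [1/3, 5/12) → index 2
j=4: u_4=251/480 ∈ [5/12, 19/36) → index 3
j=5: u_5=311/480 ∈ [19/36, 3/4) → index 5
j=6: u_6=371/480 ∈ [3/4, 1) → index 7
j=7: u_7=431/480 ∈ [3/4, 1) → index 7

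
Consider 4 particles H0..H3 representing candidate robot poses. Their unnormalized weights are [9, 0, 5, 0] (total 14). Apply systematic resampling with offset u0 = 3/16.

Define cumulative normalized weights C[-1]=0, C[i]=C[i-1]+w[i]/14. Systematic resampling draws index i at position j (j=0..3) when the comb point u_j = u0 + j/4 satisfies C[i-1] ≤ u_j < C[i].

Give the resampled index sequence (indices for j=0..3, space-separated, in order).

C = [9/14, 9/14, 1, 1]
j=0: u_0=3/16 ∈ [0, 9/14) → index 0
j=1: u_1=7/16 ∈ [0, 9/14) → index 0
j=2: u_2=11/16 ∈ [9/14, 1) → index 2
j=3: u_3=15/16 ∈ [9/14, 1) → index 2

0 0 2 2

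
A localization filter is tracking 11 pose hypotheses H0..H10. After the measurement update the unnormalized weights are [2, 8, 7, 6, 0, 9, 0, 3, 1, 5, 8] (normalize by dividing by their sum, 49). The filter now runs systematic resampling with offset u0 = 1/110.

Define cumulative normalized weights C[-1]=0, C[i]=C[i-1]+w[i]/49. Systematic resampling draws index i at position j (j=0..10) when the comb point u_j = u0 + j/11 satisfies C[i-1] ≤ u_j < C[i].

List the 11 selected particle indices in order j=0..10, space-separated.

0 1 1 2 3 3 5 5 9 9 10

C = [2/49, 10/49, 17/49, 23/49, 23/49, 32/49, 32/49, 5/7, 36/49, 41/49, 1]
j=0: u_0=1/110 ∈ [0, 2/49) → index 0
j=1: u_1=1/10 ∈ [2/49, 10/49) → index 1
j=2: u_2=21/110 ∈ [2/49, 10/49) → index 1
j=3: u_3=31/110 ∈ [10/49, 17/49) → index 2
j=4: u_4=41/110 ∈ [17/49, 23/49) → index 3
j=5: u_5=51/110 ∈ [17/49, 23/49) → index 3
j=6: u_6=61/110 ∈ [23/49, 32/49) → index 5
j=7: u_7=71/110 ∈ [23/49, 32/49) → index 5
j=8: u_8=81/110 ∈ [36/49, 41/49) → index 9
j=9: u_9=91/110 ∈ [36/49, 41/49) → index 9
j=10: u_10=101/110 ∈ [41/49, 1) → index 10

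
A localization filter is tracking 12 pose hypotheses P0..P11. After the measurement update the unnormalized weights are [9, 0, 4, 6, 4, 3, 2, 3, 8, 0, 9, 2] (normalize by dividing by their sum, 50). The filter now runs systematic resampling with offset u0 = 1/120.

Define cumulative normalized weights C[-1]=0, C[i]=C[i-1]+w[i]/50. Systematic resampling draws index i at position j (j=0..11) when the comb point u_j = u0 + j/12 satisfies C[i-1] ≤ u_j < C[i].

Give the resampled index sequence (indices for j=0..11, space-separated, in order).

0 0 0 2 3 4 5 7 8 8 10 10

C = [9/50, 9/50, 13/50, 19/50, 23/50, 13/25, 14/25, 31/50, 39/50, 39/50, 24/25, 1]
j=0: u_0=1/120 ∈ [0, 9/50) → index 0
j=1: u_1=11/120 ∈ [0, 9/50) → index 0
j=2: u_2=7/40 ∈ [0, 9/50) → index 0
j=3: u_3=31/120 ∈ [9/50, 13/50) → index 2
j=4: u_4=41/120 ∈ [13/50, 19/50) → index 3
j=5: u_5=17/40 ∈ [19/50, 23/50) → index 4
j=6: u_6=61/120 ∈ [23/50, 13/25) → index 5
j=7: u_7=71/120 ∈ [14/25, 31/50) → index 7
j=8: u_8=27/40 ∈ [31/50, 39/50) → index 8
j=9: u_9=91/120 ∈ [31/50, 39/50) → index 8
j=10: u_10=101/120 ∈ [39/50, 24/25) → index 10
j=11: u_11=37/40 ∈ [39/50, 24/25) → index 10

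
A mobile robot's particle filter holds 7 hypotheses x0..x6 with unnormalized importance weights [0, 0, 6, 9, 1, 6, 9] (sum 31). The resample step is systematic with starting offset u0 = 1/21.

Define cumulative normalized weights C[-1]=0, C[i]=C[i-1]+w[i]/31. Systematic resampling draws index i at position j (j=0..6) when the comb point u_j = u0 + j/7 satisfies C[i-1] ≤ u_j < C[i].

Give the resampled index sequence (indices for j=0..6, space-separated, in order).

C = [0, 0, 6/31, 15/31, 16/31, 22/31, 1]
j=0: u_0=1/21 ∈ [0, 6/31) → index 2
j=1: u_1=4/21 ∈ [0, 6/31) → index 2
j=2: u_2=1/3 ∈ [6/31, 15/31) → index 3
j=3: u_3=10/21 ∈ [6/31, 15/31) → index 3
j=4: u_4=13/21 ∈ [16/31, 22/31) → index 5
j=5: u_5=16/21 ∈ [22/31, 1) → index 6
j=6: u_6=19/21 ∈ [22/31, 1) → index 6

2 2 3 3 5 6 6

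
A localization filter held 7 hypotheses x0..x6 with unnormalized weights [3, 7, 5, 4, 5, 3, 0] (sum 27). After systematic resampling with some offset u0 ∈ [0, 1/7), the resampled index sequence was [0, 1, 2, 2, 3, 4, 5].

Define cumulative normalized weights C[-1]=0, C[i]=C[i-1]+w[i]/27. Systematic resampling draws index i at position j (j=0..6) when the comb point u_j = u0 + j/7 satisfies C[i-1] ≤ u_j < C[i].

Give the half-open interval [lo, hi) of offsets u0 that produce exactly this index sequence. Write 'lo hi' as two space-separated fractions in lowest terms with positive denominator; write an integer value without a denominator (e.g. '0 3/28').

16/189 1/9

C = [1/9, 10/27, 5/9, 19/27, 8/9, 1, 1]
j=0 picked index 0: u0 ∈ [0, 1/9)
j=1 picked index 1: u0 ∈ [-2/63, 43/189)
j=2 picked index 2: u0 ∈ [16/189, 17/63)
j=3 picked index 2: u0 ∈ [-11/189, 8/63)
j=4 picked index 3: u0 ∈ [-1/63, 25/189)
j=5 picked index 4: u0 ∈ [-2/189, 11/63)
j=6 picked index 5: u0 ∈ [2/63, 1/7)
intersection: [16/189, 1/9)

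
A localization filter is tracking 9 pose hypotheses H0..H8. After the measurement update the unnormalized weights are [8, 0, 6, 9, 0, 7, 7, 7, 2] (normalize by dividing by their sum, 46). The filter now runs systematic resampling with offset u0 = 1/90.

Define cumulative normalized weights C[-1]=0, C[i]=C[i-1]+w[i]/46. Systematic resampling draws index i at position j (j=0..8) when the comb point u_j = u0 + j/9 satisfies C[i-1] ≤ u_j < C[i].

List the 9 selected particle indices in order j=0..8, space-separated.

0 0 2 3 3 5 6 6 7

C = [4/23, 4/23, 7/23, 1/2, 1/2, 15/23, 37/46, 22/23, 1]
j=0: u_0=1/90 ∈ [0, 4/23) → index 0
j=1: u_1=11/90 ∈ [0, 4/23) → index 0
j=2: u_2=7/30 ∈ [4/23, 7/23) → index 2
j=3: u_3=31/90 ∈ [7/23, 1/2) → index 3
j=4: u_4=41/90 ∈ [7/23, 1/2) → index 3
j=5: u_5=17/30 ∈ [1/2, 15/23) → index 5
j=6: u_6=61/90 ∈ [15/23, 37/46) → index 6
j=7: u_7=71/90 ∈ [15/23, 37/46) → index 6
j=8: u_8=9/10 ∈ [37/46, 22/23) → index 7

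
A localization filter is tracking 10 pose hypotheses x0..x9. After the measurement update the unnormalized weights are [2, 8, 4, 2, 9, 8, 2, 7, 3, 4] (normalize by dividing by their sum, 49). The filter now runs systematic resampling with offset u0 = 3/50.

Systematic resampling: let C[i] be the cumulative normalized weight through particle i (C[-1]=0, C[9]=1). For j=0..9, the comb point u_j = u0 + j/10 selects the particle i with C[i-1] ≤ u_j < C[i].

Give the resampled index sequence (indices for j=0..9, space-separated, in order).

1 1 2 4 4 5 5 7 8 9

C = [2/49, 10/49, 2/7, 16/49, 25/49, 33/49, 5/7, 6/7, 45/49, 1]
j=0: u_0=3/50 ∈ [2/49, 10/49) → index 1
j=1: u_1=4/25 ∈ [2/49, 10/49) → index 1
j=2: u_2=13/50 ∈ [10/49, 2/7) → index 2
j=3: u_3=9/25 ∈ [16/49, 25/49) → index 4
j=4: u_4=23/50 ∈ [16/49, 25/49) → index 4
j=5: u_5=14/25 ∈ [25/49, 33/49) → index 5
j=6: u_6=33/50 ∈ [25/49, 33/49) → index 5
j=7: u_7=19/25 ∈ [5/7, 6/7) → index 7
j=8: u_8=43/50 ∈ [6/7, 45/49) → index 8
j=9: u_9=24/25 ∈ [45/49, 1) → index 9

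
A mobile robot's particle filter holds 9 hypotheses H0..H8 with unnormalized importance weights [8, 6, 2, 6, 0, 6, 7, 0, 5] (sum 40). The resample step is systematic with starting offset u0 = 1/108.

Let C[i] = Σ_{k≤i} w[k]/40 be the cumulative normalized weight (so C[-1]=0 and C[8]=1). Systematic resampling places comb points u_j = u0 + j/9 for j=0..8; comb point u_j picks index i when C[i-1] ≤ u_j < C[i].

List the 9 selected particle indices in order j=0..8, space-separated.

0 0 1 1 3 5 5 6 8

C = [1/5, 7/20, 2/5, 11/20, 11/20, 7/10, 7/8, 7/8, 1]
j=0: u_0=1/108 ∈ [0, 1/5) → index 0
j=1: u_1=13/108 ∈ [0, 1/5) → index 0
j=2: u_2=25/108 ∈ [1/5, 7/20) → index 1
j=3: u_3=37/108 ∈ [1/5, 7/20) → index 1
j=4: u_4=49/108 ∈ [2/5, 11/20) → index 3
j=5: u_5=61/108 ∈ [11/20, 7/10) → index 5
j=6: u_6=73/108 ∈ [11/20, 7/10) → index 5
j=7: u_7=85/108 ∈ [7/10, 7/8) → index 6
j=8: u_8=97/108 ∈ [7/8, 1) → index 8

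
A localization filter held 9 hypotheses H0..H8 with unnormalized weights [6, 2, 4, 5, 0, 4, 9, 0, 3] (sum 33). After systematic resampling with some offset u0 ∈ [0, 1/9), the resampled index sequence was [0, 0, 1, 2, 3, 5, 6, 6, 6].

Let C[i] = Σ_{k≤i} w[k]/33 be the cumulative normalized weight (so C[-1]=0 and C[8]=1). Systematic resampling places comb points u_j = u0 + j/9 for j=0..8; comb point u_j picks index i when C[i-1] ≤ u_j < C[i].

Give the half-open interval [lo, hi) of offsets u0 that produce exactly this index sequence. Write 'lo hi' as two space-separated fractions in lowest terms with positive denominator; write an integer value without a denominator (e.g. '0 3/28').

0 2/99

C = [2/11, 8/33, 4/11, 17/33, 17/33, 7/11, 10/11, 10/11, 1]
j=0 picked index 0: u0 ∈ [0, 2/11)
j=1 picked index 0: u0 ∈ [-1/9, 7/99)
j=2 picked index 1: u0 ∈ [-4/99, 2/99)
j=3 picked index 2: u0 ∈ [-1/11, 1/33)
j=4 picked index 3: u0 ∈ [-8/99, 7/99)
j=5 picked index 5: u0 ∈ [-4/99, 8/99)
j=6 picked index 6: u0 ∈ [-1/33, 8/33)
j=7 picked index 6: u0 ∈ [-14/99, 13/99)
j=8 picked index 6: u0 ∈ [-25/99, 2/99)
intersection: [0, 2/99)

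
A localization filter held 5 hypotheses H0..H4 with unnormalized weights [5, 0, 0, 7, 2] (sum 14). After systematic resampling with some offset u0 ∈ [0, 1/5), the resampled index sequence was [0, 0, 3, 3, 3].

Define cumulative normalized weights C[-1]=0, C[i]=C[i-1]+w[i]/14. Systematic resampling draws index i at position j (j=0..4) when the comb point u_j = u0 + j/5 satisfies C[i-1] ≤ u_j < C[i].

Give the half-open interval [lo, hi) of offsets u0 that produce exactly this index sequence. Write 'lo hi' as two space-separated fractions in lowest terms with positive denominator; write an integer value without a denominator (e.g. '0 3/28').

C = [5/14, 5/14, 5/14, 6/7, 1]
j=0 picked index 0: u0 ∈ [0, 5/14)
j=1 picked index 0: u0 ∈ [-1/5, 11/70)
j=2 picked index 3: u0 ∈ [-3/70, 16/35)
j=3 picked index 3: u0 ∈ [-17/70, 9/35)
j=4 picked index 3: u0 ∈ [-31/70, 2/35)
intersection: [0, 2/35)

0 2/35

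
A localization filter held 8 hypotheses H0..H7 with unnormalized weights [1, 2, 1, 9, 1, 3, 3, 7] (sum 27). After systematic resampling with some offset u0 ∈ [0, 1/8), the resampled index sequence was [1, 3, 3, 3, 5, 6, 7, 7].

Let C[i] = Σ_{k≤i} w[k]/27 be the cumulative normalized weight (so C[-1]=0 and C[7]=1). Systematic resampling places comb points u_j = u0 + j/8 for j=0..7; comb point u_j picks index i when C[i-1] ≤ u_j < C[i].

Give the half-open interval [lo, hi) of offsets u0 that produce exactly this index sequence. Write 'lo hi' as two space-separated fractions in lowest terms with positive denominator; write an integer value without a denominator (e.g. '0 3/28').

C = [1/27, 1/9, 4/27, 13/27, 14/27, 17/27, 20/27, 1]
j=0 picked index 1: u0 ∈ [1/27, 1/9)
j=1 picked index 3: u0 ∈ [5/216, 77/216)
j=2 picked index 3: u0 ∈ [-11/108, 25/108)
j=3 picked index 3: u0 ∈ [-49/216, 23/216)
j=4 picked index 5: u0 ∈ [1/54, 7/54)
j=5 picked index 6: u0 ∈ [1/216, 25/216)
j=6 picked index 7: u0 ∈ [-1/108, 1/4)
j=7 picked index 7: u0 ∈ [-29/216, 1/8)
intersection: [1/27, 23/216)

1/27 23/216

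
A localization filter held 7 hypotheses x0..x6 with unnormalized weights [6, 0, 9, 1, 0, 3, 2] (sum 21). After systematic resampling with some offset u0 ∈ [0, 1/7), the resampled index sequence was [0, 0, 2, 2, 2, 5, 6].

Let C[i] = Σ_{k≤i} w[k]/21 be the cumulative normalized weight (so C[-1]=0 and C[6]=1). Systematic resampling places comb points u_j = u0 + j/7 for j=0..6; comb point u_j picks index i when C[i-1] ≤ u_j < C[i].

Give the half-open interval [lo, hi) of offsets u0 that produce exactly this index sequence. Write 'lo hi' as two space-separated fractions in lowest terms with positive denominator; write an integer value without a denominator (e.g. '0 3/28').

1/21 1/7

C = [2/7, 2/7, 5/7, 16/21, 16/21, 19/21, 1]
j=0 picked index 0: u0 ∈ [0, 2/7)
j=1 picked index 0: u0 ∈ [-1/7, 1/7)
j=2 picked index 2: u0 ∈ [0, 3/7)
j=3 picked index 2: u0 ∈ [-1/7, 2/7)
j=4 picked index 2: u0 ∈ [-2/7, 1/7)
j=5 picked index 5: u0 ∈ [1/21, 4/21)
j=6 picked index 6: u0 ∈ [1/21, 1/7)
intersection: [1/21, 1/7)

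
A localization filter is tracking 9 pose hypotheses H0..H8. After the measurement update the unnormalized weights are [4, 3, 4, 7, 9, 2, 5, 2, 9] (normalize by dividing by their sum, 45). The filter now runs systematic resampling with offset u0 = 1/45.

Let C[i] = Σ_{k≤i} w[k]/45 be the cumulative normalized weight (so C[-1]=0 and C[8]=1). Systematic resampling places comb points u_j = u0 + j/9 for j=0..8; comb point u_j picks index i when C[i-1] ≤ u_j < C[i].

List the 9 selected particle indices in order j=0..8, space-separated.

0 1 3 3 4 4 6 8 8

C = [4/45, 7/45, 11/45, 2/5, 3/5, 29/45, 34/45, 4/5, 1]
j=0: u_0=1/45 ∈ [0, 4/45) → index 0
j=1: u_1=2/15 ∈ [4/45, 7/45) → index 1
j=2: u_2=11/45 ∈ [11/45, 2/5) → index 3
j=3: u_3=16/45 ∈ [11/45, 2/5) → index 3
j=4: u_4=7/15 ∈ [2/5, 3/5) → index 4
j=5: u_5=26/45 ∈ [2/5, 3/5) → index 4
j=6: u_6=31/45 ∈ [29/45, 34/45) → index 6
j=7: u_7=4/5 ∈ [4/5, 1) → index 8
j=8: u_8=41/45 ∈ [4/5, 1) → index 8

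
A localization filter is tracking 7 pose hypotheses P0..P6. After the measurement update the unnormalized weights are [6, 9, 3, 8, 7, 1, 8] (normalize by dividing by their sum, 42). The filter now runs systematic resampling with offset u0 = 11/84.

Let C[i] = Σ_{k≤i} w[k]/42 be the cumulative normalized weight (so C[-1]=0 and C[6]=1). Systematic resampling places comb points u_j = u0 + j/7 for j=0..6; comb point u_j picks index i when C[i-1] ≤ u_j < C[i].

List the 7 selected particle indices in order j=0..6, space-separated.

0 1 2 3 4 6 6

C = [1/7, 5/14, 3/7, 13/21, 11/14, 17/21, 1]
j=0: u_0=11/84 ∈ [0, 1/7) → index 0
j=1: u_1=23/84 ∈ [1/7, 5/14) → index 1
j=2: u_2=5/12 ∈ [5/14, 3/7) → index 2
j=3: u_3=47/84 ∈ [3/7, 13/21) → index 3
j=4: u_4=59/84 ∈ [13/21, 11/14) → index 4
j=5: u_5=71/84 ∈ [17/21, 1) → index 6
j=6: u_6=83/84 ∈ [17/21, 1) → index 6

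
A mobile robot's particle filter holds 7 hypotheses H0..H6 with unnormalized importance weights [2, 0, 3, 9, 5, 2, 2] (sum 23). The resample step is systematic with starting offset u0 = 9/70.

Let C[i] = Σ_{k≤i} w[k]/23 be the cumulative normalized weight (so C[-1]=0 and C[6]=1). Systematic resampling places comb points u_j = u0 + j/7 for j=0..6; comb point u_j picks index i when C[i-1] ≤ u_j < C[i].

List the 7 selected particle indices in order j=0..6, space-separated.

2 3 3 3 4 5 6

C = [2/23, 2/23, 5/23, 14/23, 19/23, 21/23, 1]
j=0: u_0=9/70 ∈ [2/23, 5/23) → index 2
j=1: u_1=19/70 ∈ [5/23, 14/23) → index 3
j=2: u_2=29/70 ∈ [5/23, 14/23) → index 3
j=3: u_3=39/70 ∈ [5/23, 14/23) → index 3
j=4: u_4=7/10 ∈ [14/23, 19/23) → index 4
j=5: u_5=59/70 ∈ [19/23, 21/23) → index 5
j=6: u_6=69/70 ∈ [21/23, 1) → index 6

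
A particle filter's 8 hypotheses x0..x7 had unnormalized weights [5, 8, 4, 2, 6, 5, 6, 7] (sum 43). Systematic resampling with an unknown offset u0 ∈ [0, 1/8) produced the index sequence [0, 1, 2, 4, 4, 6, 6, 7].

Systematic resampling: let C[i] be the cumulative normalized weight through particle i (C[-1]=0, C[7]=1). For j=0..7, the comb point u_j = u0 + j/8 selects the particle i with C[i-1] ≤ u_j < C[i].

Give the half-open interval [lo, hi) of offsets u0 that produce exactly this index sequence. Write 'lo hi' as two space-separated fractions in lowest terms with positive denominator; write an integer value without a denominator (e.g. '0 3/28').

25/344 7/86

C = [5/43, 13/43, 17/43, 19/43, 25/43, 30/43, 36/43, 1]
j=0 picked index 0: u0 ∈ [0, 5/43)
j=1 picked index 1: u0 ∈ [-3/344, 61/344)
j=2 picked index 2: u0 ∈ [9/172, 25/172)
j=3 picked index 4: u0 ∈ [23/344, 71/344)
j=4 picked index 4: u0 ∈ [-5/86, 7/86)
j=5 picked index 6: u0 ∈ [25/344, 73/344)
j=6 picked index 6: u0 ∈ [-9/172, 15/172)
j=7 picked index 7: u0 ∈ [-13/344, 1/8)
intersection: [25/344, 7/86)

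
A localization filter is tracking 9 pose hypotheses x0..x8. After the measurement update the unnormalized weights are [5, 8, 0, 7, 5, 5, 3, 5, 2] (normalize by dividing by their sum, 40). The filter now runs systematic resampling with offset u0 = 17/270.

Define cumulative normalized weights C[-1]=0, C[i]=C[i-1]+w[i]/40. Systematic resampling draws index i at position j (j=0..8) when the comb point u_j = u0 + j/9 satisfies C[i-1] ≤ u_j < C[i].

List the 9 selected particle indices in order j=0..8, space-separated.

C = [1/8, 13/40, 13/40, 1/2, 5/8, 3/4, 33/40, 19/20, 1]
j=0: u_0=17/270 ∈ [0, 1/8) → index 0
j=1: u_1=47/270 ∈ [1/8, 13/40) → index 1
j=2: u_2=77/270 ∈ [1/8, 13/40) → index 1
j=3: u_3=107/270 ∈ [13/40, 1/2) → index 3
j=4: u_4=137/270 ∈ [1/2, 5/8) → index 4
j=5: u_5=167/270 ∈ [1/2, 5/8) → index 4
j=6: u_6=197/270 ∈ [5/8, 3/4) → index 5
j=7: u_7=227/270 ∈ [33/40, 19/20) → index 7
j=8: u_8=257/270 ∈ [19/20, 1) → index 8

0 1 1 3 4 4 5 7 8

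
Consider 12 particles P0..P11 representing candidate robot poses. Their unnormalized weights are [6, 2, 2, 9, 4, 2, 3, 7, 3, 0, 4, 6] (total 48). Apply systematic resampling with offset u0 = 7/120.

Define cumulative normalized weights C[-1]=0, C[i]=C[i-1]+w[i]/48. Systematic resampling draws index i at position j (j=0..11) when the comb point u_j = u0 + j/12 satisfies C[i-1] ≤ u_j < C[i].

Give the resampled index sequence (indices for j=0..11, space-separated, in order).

C = [1/8, 1/6, 5/24, 19/48, 23/48, 25/48, 7/12, 35/48, 19/24, 19/24, 7/8, 1]
j=0: u_0=7/120 ∈ [0, 1/8) → index 0
j=1: u_1=17/120 ∈ [1/8, 1/6) → index 1
j=2: u_2=9/40 ∈ [5/24, 19/48) → index 3
j=3: u_3=37/120 ∈ [5/24, 19/48) → index 3
j=4: u_4=47/120 ∈ [5/24, 19/48) → index 3
j=5: u_5=19/40 ∈ [19/48, 23/48) → index 4
j=6: u_6=67/120 ∈ [25/48, 7/12) → index 6
j=7: u_7=77/120 ∈ [7/12, 35/48) → index 7
j=8: u_8=29/40 ∈ [7/12, 35/48) → index 7
j=9: u_9=97/120 ∈ [19/24, 7/8) → index 10
j=10: u_10=107/120 ∈ [7/8, 1) → index 11
j=11: u_11=39/40 ∈ [7/8, 1) → index 11

0 1 3 3 3 4 6 7 7 10 11 11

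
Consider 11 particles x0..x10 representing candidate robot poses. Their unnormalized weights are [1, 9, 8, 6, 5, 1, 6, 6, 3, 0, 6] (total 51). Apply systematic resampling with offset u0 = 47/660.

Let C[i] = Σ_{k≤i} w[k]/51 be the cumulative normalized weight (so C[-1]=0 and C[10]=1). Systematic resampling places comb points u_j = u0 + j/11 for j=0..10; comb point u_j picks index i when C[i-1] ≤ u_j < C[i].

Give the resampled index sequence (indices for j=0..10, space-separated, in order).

1 1 2 2 3 4 6 7 7 10 10

C = [1/51, 10/51, 6/17, 8/17, 29/51, 10/17, 12/17, 14/17, 15/17, 15/17, 1]
j=0: u_0=47/660 ∈ [1/51, 10/51) → index 1
j=1: u_1=107/660 ∈ [1/51, 10/51) → index 1
j=2: u_2=167/660 ∈ [10/51, 6/17) → index 2
j=3: u_3=227/660 ∈ [10/51, 6/17) → index 2
j=4: u_4=287/660 ∈ [6/17, 8/17) → index 3
j=5: u_5=347/660 ∈ [8/17, 29/51) → index 4
j=6: u_6=37/60 ∈ [10/17, 12/17) → index 6
j=7: u_7=467/660 ∈ [12/17, 14/17) → index 7
j=8: u_8=527/660 ∈ [12/17, 14/17) → index 7
j=9: u_9=587/660 ∈ [15/17, 1) → index 10
j=10: u_10=647/660 ∈ [15/17, 1) → index 10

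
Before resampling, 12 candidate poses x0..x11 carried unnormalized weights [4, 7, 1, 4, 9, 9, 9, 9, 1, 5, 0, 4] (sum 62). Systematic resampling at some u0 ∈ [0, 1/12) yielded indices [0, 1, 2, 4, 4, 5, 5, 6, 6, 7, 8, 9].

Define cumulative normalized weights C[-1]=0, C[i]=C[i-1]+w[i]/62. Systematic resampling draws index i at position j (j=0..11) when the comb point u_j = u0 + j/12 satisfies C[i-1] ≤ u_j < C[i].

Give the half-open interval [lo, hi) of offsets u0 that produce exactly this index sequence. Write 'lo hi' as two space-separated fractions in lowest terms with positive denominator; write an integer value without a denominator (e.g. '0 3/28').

C = [2/31, 11/62, 6/31, 8/31, 25/62, 17/31, 43/62, 26/31, 53/62, 29/31, 29/31, 1]
j=0 picked index 0: u0 ∈ [0, 2/31)
j=1 picked index 1: u0 ∈ [-7/372, 35/372)
j=2 picked index 2: u0 ∈ [1/93, 5/186)
j=3 picked index 4: u0 ∈ [1/124, 19/124)
j=4 picked index 4: u0 ∈ [-7/93, 13/186)
j=5 picked index 5: u0 ∈ [-5/372, 49/372)
j=6 picked index 5: u0 ∈ [-3/31, 3/62)
j=7 picked index 6: u0 ∈ [-13/372, 41/372)
j=8 picked index 6: u0 ∈ [-11/93, 5/186)
j=9 picked index 7: u0 ∈ [-7/124, 11/124)
j=10 picked index 8: u0 ∈ [1/186, 2/93)
j=11 picked index 9: u0 ∈ [-23/372, 7/372)
intersection: [1/93, 7/372)

1/93 7/372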